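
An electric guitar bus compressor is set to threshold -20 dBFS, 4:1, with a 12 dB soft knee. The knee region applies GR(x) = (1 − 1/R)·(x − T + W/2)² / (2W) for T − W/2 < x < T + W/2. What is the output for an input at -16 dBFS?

x − T + W/2 = -16 − (-20) + 6 = 10.
GR = (1 − 1/4) × 10² / 24 = 0.75 × 100 / 24 = 3.125 dB.
Output = -16 − 3.125 = -19.125 dBFS.

-19.125 dBFS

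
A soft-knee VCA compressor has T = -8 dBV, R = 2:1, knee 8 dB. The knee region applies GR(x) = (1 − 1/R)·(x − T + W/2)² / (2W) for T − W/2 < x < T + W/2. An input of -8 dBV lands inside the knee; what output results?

x − T + W/2 = -8 − (-8) + 4 = 4.
GR = (1 − 1/2) × 4² / 16 = 0.5 × 16 / 16 = 0.5 dB.
Output = -8 − 0.5 = -8.5 dBV.

-8.5 dBV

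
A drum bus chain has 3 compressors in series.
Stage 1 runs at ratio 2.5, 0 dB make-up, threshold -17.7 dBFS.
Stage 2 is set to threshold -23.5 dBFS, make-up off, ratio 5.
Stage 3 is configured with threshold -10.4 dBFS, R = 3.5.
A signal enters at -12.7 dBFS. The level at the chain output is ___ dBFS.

-21.94 dBFS

Stage 1: -12.7 dBFS is 5 dB over -17.7 dBFS; at 2.5:1 that becomes 2 dB over, giving -15.7 dBFS.
Stage 2: overshoot 7.8 dB → 7.8/5 = 1.56 dB → -21.94 dBFS.
Stage 3: below threshold (-21.94 ≤ -10.4); passes unchanged; output -21.94 dBFS.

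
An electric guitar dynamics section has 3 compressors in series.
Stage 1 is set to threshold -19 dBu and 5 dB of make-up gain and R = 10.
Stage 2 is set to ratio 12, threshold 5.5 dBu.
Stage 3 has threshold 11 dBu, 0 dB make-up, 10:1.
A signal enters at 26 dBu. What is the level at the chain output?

-9.5 dBu

Stage 1: 26 dBu is 45 dB over -19 dBu; at 10:1 that becomes 4.5 dB over, giving -14.5 dBu; +5 dB make-up → -9.5 dBu.
Stage 2: -9.5 dBu is at or below the 5.5 dBu threshold — no compression; output -9.5 dBu.
Stage 3: below threshold (-9.5 ≤ 11); passes unchanged; output -9.5 dBu.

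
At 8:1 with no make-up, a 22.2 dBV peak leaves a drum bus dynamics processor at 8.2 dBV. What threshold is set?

6.2 dBV

Input is 16 dB above T (since output overshoot × R = input overshoot: (8.2 − T)·8 = 22.2 − T gives T = 6.2 dBV).
Check: 6.2 + (22.2 − 6.2)/8 = 6.2 + 2 = 8.2 dBV. ✓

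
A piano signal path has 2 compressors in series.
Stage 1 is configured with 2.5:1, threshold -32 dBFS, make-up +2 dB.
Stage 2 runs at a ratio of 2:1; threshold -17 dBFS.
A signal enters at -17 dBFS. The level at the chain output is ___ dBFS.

Stage 1: overshoot 15 dB → 15/2.5 = 6 dB → -26 dBFS; +2 dB make-up → -24 dBFS.
Stage 2: -24 dBFS ≤ -17 dBFS, so stage 2 doesn't engage; output -24 dBFS.

-24 dBFS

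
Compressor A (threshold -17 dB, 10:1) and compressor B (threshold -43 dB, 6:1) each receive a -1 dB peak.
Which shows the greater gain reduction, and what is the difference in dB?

B, by 20.6 dB

A: GR = 16 − 16/10 = 14.4 dB.
B: GR = 42 − 42/6 = 35 dB.
B applies 20.6 dB more gain reduction.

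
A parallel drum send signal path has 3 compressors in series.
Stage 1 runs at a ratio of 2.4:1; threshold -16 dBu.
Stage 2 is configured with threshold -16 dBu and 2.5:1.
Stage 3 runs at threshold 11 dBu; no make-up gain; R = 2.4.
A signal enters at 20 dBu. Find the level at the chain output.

-10 dBu

Stage 1: overshoot 36 dB → 36/2.4 = 15 dB → -1 dBu.
Stage 2: overshoot 15 dB → 15/2.5 = 6 dB → -10 dBu.
Stage 3: -10 dBu is at or below the 11 dBu threshold — no compression; output -10 dBu.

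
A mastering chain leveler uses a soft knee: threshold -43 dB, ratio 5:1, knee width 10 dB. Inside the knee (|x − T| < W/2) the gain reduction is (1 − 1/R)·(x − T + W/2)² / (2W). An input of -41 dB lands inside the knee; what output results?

-42.96 dB

x − T + W/2 = -41 − (-43) + 5 = 7.
GR = (1 − 1/5) × 7² / 20 = 0.8 × 49 / 20 = 1.96 dB.
Output = -41 − 1.96 = -42.96 dB.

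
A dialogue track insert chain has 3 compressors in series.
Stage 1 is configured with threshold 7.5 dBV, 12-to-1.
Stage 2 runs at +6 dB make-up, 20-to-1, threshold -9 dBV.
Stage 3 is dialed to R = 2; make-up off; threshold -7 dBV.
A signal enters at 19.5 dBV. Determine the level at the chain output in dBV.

Stage 1: overshoot 12 dB → 12/12 = 1 dB → 8.5 dBV.
Stage 2: 17.5 dB above -9 dBV, reduced 20:1 to 0.875 dB above → -8.125 dBV; +6 dB make-up → -2.125 dBV.
Stage 3: 4.875 dB above -7 dBV, reduced 2:1 to 2.4375 dB above → -4.5625 dBV.

-4.5625 dBV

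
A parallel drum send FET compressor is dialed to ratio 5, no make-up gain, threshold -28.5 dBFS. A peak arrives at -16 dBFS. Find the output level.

-26 dBFS

-16 dBFS sits 12.5 dB over threshold.
The 12.5 dB excess becomes 2.5 dB after 5:1 reduction.
Output = -28.5 + 2.5 = -26 dBFS.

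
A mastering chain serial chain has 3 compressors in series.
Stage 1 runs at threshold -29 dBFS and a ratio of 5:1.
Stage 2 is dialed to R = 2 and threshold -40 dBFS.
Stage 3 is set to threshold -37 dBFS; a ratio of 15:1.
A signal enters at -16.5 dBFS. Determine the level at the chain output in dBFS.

-36.75 dBFS

Stage 1: overshoot 12.5 dB → 12.5/5 = 2.5 dB → -26.5 dBFS.
Stage 2: -26.5 dBFS is 13.5 dB over -40 dBFS; at 2:1 that becomes 6.75 dB over, giving -33.25 dBFS.
Stage 3: 3.75 dB above -37 dBFS, reduced 15:1 to 0.25 dB above → -36.75 dBFS.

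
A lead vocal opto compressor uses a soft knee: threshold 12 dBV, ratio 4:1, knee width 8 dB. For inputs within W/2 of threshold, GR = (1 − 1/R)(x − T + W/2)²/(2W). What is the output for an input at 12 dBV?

11.25 dBV

x − T + W/2 = 12 − 12 + 4 = 4.
GR = (1 − 1/4) × 4² / 16 = 0.75 × 16 / 16 = 0.75 dB.
Output = 12 − 0.75 = 11.25 dBV.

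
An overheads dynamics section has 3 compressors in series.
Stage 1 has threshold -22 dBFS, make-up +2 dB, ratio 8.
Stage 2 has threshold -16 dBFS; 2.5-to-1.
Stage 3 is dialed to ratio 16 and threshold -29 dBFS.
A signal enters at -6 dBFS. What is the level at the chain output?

-28.3125 dBFS

Stage 1: 16 dB above -22 dBFS, reduced 8:1 to 2 dB above → -20 dBFS; +2 dB make-up → -18 dBFS.
Stage 2: -18 dBFS ≤ -16 dBFS, so stage 2 doesn't engage; output -18 dBFS.
Stage 3: overshoot 11 dB → 11/16 = 0.6875 dB → -28.3125 dBFS.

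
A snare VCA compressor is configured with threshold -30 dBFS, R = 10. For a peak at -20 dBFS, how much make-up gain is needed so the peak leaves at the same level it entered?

9 dB

Overshoot 10 dB → 10/10 = 1 dB after compression, so the compressed level is -30 + 1 = -29 dBFS.
Make-up = target − compressed = -20 − (-29) = 9 dB.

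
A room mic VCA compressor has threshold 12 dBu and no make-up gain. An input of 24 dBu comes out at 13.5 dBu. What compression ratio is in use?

Input overshoot = 24 − 12 = 12 dB; output overshoot = 13.5 − 12 = 1.5 dB.
Ratio = 12 / 1.5 = 8.

8:1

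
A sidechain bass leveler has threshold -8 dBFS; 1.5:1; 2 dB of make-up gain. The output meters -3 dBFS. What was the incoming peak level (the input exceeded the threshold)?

Before make-up, the level was -3 − 2 = -5 dBFS.
Post-compression overshoot = -5 − (-8) = 3 dB.
Undo the ratio: input overshoot = 3 × 1.5 = 4.5 dB, giving input = -3.5 dBFS.

-3.5 dBFS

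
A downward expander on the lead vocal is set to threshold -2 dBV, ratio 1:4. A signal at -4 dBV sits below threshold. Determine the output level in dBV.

-10 dBV

Below threshold, a 1:4 expander applies gain = (4−1)×(T − x) of attenuation.
(4−1) × 2 = 6 dB, so output = -4 − 6 = -10 dBV.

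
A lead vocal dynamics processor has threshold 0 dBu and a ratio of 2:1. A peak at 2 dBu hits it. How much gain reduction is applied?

2 dBu exceeds the threshold by 2 dB.
After 2:1 compression the overshoot becomes 2/2 = 1 dB.
Gain reduction = 2 − 1 = 1 dB.

1 dB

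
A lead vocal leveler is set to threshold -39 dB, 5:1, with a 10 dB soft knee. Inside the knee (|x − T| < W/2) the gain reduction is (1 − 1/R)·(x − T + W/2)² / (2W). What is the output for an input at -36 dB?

x − T + W/2 = -36 − (-39) + 5 = 8.
GR = (1 − 1/5) × 8² / 20 = 0.8 × 64 / 20 = 2.56 dB.
Output = -36 − 2.56 = -38.56 dB.

-38.56 dB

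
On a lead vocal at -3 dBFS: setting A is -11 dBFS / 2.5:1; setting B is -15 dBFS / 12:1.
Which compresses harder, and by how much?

B, by 6.2 dB

A: 8 dB over, compressed to 3.2 dB over, so 4.8 dB of GR.
B: 12 dB over, compressed to 1 dB over, so 11 dB of GR.
B reduces 6.2 dB more.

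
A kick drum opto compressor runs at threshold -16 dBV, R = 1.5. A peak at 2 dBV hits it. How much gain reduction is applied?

2 dBV exceeds the threshold by 18 dB.
A 1.5:1 ratio leaves 12 dB of that excess.
Gain reduction = 18 − 12 = 6 dB.

6 dB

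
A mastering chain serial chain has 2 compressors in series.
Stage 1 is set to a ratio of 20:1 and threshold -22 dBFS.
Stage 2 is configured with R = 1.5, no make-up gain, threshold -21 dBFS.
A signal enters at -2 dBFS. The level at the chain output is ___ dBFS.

-21 dBFS

Stage 1: 20 dB above -22 dBFS, reduced 20:1 to 1 dB above → -21 dBFS.
Stage 2: below threshold (-21 ≤ -21); passes unchanged; output -21 dBFS.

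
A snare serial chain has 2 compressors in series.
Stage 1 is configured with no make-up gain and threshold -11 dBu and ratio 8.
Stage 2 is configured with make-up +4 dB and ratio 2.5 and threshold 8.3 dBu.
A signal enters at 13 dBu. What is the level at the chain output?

-4 dBu

Stage 1: 13 dBu is 24 dB over -11 dBu; at 8:1 that becomes 3 dB over, giving -8 dBu.
Stage 2: -8 dBu is at or below the 8.3 dBu threshold — no compression; make-up brings it to -4 dBu.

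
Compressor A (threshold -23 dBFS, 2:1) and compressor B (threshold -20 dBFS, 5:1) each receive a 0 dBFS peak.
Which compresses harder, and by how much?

B, by 4.5 dB

A: GR = 23 − 23/2 = 11.5 dB.
B: GR = 20 − 20/5 = 16 dB.
B applies 4.5 dB more gain reduction.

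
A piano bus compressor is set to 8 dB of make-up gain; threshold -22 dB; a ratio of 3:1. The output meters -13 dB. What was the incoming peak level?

-19 dB

Before make-up, the level was -13 − 8 = -21 dB.
The compressed level sits -21 − (-22) = 1 dB over threshold.
Before 3:1 compression the overshoot was 1 × 3 = 3 dB, so input = -22 + 3 = -19 dB.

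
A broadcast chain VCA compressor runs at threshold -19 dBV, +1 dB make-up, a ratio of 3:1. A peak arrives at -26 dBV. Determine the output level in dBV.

-25 dBV

-26 dBV is 7 dB below the -19 dBV threshold, so no gain reduction is applied.
Make-up gain adds 1 dB: -26 + 1 = -25 dBV.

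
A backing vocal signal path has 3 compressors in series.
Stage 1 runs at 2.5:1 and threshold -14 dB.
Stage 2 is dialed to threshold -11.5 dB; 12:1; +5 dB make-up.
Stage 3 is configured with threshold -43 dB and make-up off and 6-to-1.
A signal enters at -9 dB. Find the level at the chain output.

-37 dB

Stage 1: overshoot 5 dB → 5/2.5 = 2 dB → -12 dB.
Stage 2: -12 dB ≤ -11.5 dB, so stage 2 doesn't engage; make-up brings it to -7 dB.
Stage 3: -7 dB is 36 dB over -43 dB; at 6:1 that becomes 6 dB over, giving -37 dB.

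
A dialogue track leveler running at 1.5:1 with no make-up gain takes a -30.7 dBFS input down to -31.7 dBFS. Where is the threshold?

Input is 3 dB above T (since output overshoot × R = input overshoot: (-31.7 − T)·1.5 = -30.7 − T gives T = -33.7 dBFS).
Check: -33.7 + (-30.7 − (-33.7))/1.5 = -33.7 + 2 = -31.7 dBFS. ✓

-33.7 dBFS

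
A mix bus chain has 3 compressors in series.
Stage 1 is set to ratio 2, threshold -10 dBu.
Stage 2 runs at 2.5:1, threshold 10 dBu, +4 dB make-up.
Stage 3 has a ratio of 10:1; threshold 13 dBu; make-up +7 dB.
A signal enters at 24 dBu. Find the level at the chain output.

18 dBu

Stage 1: 34 dB above -10 dBu, reduced 2:1 to 17 dB above → 7 dBu.
Stage 2: 7 dBu is at or below the 10 dBu threshold — no compression; make-up brings it to 11 dBu.
Stage 3: 11 dBu ≤ 13 dBu, so stage 3 doesn't engage; make-up brings it to 18 dBu.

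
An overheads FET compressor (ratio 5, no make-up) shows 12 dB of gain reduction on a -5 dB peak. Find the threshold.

Gain reduction = -5 − (-17) = 12 dB; output overshoot = GR / (R − 1) = 12 / 4 = 3 dB.
Threshold = output − output overshoot = -17 − 3 = -20 dB.

-20 dB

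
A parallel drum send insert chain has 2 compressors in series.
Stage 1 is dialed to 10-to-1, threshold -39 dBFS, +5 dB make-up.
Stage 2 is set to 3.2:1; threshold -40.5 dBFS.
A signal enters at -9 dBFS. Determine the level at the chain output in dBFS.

-37.53125 dBFS

Stage 1: overshoot 30 dB → 30/10 = 3 dB → -36 dBFS; +5 dB make-up → -31 dBFS.
Stage 2: -31 dBFS is 9.5 dB over -40.5 dBFS; at 3.2:1 that becomes 2.96875 dB over, giving -37.53125 dBFS.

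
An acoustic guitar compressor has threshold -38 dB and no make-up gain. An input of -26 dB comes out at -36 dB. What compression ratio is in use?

Input overshoot = -26 − (-38) = 12 dB; output overshoot = -36 − (-38) = 2 dB.
Ratio = 12 / 2 = 6.

6:1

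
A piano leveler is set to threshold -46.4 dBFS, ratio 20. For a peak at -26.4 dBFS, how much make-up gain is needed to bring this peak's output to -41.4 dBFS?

4 dB

The peak compresses to -46.4 + 20/20 = -45.4 dBFS.
To reach -41.4 dBFS requires -41.4 − (-45.4) = 4 dB of make-up.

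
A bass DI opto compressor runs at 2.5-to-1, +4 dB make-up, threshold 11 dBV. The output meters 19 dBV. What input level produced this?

Remove make-up: 19 − 4 = 15 dBV.
That's 4 dB above the 11 dBV threshold.
Input overshoot = R × output overshoot = 10 dB → input = 11 + 10 = 21 dBV.

21 dBV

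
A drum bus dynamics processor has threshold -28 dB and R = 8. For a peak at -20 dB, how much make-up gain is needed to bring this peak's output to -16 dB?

Without make-up, output = threshold + overshoot/8 = -28 + 1 = -27 dB.
Gap to target: 11 dB.

11 dB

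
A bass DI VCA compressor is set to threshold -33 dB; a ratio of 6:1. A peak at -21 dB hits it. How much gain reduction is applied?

10 dB

The signal is 12 dB above threshold.
At 6:1, output sits 12/6 = 2 dB above threshold.
So the signal is attenuated by 12 − 2 = 10 dB.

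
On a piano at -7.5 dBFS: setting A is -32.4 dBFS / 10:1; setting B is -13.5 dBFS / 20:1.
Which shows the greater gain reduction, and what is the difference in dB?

A, by 16.71 dB

A: GR = 24.9 − 24.9/10 = 22.41 dB.
B: GR = 6 − 6/20 = 5.7 dB.
Difference: 16.71 dB in favour of A.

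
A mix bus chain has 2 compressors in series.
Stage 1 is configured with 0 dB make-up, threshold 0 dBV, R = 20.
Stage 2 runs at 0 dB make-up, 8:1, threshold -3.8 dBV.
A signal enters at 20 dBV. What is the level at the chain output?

-3.2 dBV

Stage 1: 20 dB above 0 dBV, reduced 20:1 to 1 dB above → 1 dBV.
Stage 2: 4.8 dB above -3.8 dBV, reduced 8:1 to 0.6 dB above → -3.2 dBV.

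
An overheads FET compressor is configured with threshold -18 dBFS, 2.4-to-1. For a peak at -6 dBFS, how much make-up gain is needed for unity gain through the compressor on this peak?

Without make-up, output = threshold + overshoot/2.4 = -18 + 5 = -13 dBFS.
Gap to target: 7 dB.

7 dB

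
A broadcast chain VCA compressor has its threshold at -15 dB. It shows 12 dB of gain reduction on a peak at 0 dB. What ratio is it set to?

Input overshoot = 0 − (-15) = 15 dB.
Output overshoot = 15 − 12 = 3 dB.
Ratio = input overshoot / output overshoot = 15 / 3 = 5.

5:1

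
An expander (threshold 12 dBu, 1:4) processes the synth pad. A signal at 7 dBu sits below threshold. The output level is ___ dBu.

Undershoot = 12 − 7 = 5 dB.
At 1:4, that expands to 20 dB under threshold.
Output = 12 − 20 = -8 dBu.

-8 dBu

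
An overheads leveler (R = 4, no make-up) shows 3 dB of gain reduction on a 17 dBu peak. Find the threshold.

Let T be the threshold. Output overshoot = (input overshoot)/R, so 14 − T = (17 − T)/4.
4·(14 − T) = 17 − T → 3·T = 56 − 17 = 39.
T = 39/3 = 13 dBu.

13 dBu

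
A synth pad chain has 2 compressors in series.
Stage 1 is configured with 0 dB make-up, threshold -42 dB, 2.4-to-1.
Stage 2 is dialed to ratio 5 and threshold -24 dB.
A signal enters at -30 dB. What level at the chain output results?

-37 dB

Stage 1: 12 dB above -42 dB, reduced 2.4:1 to 5 dB above → -37 dB.
Stage 2: -37 dB ≤ -24 dB, so stage 2 doesn't engage; output -37 dB.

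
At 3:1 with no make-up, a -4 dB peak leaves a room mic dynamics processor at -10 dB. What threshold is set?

-13 dB

Gain reduction = -4 − (-10) = 6 dB; output overshoot = GR / (R − 1) = 6 / 2 = 3 dB.
Threshold = output − output overshoot = -10 − 3 = -13 dB.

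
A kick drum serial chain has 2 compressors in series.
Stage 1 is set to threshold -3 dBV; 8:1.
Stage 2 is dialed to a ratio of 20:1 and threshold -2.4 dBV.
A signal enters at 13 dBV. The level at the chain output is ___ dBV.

Stage 1: 16 dB above -3 dBV, reduced 8:1 to 2 dB above → -1 dBV.
Stage 2: -1 dBV is 1.4 dB over -2.4 dBV; at 20:1 that becomes 0.07 dB over, giving -2.33 dBV.

-2.33 dBV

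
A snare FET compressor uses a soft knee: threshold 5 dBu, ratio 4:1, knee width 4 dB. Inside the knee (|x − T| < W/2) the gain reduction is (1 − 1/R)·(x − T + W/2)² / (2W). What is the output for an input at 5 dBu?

x − T + W/2 = 5 − 5 + 2 = 2.
GR = (1 − 1/4) × 2² / 8 = 0.75 × 4 / 8 = 0.375 dB.
Output = 5 − 0.375 = 4.625 dBu.

4.625 dBu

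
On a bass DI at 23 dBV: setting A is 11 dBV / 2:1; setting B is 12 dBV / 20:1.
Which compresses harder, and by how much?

B, by 4.45 dB

A: GR = 12 − 12/2 = 6 dB.
B: GR = 11 − 11/20 = 10.45 dB.
B reduces 4.45 dB more.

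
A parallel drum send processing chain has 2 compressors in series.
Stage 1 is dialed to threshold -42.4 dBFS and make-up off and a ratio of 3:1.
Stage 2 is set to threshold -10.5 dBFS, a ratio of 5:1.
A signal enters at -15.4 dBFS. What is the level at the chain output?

Stage 1: -15.4 dBFS is 27 dB over -42.4 dBFS; at 3:1 that becomes 9 dB over, giving -33.4 dBFS.
Stage 2: -33.4 dBFS is at or below the -10.5 dBFS threshold — no compression; output -33.4 dBFS.

-33.4 dBFS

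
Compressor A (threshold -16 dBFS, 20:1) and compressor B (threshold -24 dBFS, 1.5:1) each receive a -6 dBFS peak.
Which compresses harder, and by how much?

A, by 3.5 dB

A: 10 dB over, compressed to 0.5 dB over, so 9.5 dB of GR.
B: 18 dB over, compressed to 12 dB over, so 6 dB of GR.
A applies 3.5 dB more gain reduction.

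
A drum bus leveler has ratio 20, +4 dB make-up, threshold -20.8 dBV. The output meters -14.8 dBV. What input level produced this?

Before make-up, the level was -14.8 − 4 = -18.8 dBV.
That's 2 dB above the -20.8 dBV threshold.
Input overshoot = R × output overshoot = 40 dB → input = -20.8 + 40 = 19.2 dBV.

19.2 dBV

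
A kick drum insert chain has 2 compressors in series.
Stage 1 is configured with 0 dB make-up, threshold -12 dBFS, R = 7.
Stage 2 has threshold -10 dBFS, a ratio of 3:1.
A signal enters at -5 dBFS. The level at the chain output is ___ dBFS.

-11 dBFS

Stage 1: 7 dB above -12 dBFS, reduced 7:1 to 1 dB above → -11 dBFS.
Stage 2: below threshold (-11 ≤ -10); passes unchanged; output -11 dBFS.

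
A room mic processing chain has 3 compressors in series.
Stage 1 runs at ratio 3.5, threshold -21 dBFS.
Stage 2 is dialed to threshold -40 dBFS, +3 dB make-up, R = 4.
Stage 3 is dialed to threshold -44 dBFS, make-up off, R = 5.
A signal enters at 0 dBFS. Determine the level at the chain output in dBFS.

Stage 1: 0 dBFS is 21 dB over -21 dBFS; at 3.5:1 that becomes 6 dB over, giving -15 dBFS.
Stage 2: 25 dB above -40 dBFS, reduced 4:1 to 6.25 dB above → -33.75 dBFS; +3 dB make-up → -30.75 dBFS.
Stage 3: overshoot 13.25 dB → 13.25/5 = 2.65 dB → -41.35 dBFS.

-41.35 dBFS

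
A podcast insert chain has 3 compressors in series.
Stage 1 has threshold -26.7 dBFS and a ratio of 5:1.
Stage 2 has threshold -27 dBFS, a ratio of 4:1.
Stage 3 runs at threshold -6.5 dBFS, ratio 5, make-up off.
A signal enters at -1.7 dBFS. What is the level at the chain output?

Stage 1: overshoot 25 dB → 25/5 = 5 dB → -21.7 dBFS.
Stage 2: -21.7 dBFS is 5.3 dB over -27 dBFS; at 4:1 that becomes 1.325 dB over, giving -25.675 dBFS.
Stage 3: -25.675 dBFS ≤ -6.5 dBFS, so stage 3 doesn't engage; output -25.675 dBFS.

-25.675 dBFS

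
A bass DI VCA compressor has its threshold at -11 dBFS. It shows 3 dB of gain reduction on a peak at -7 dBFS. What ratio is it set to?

4:1

Input overshoot = -7 − (-11) = 4 dB.
Output overshoot = 4 − 3 = 1 dB.
Ratio = input overshoot / output overshoot = 4 / 1 = 4.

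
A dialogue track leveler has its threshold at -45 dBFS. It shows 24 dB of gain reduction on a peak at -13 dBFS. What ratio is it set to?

Input overshoot = -13 − (-45) = 32 dB.
Output overshoot = 32 − 24 = 8 dB.
Ratio = input overshoot / output overshoot = 32 / 8 = 4.

4:1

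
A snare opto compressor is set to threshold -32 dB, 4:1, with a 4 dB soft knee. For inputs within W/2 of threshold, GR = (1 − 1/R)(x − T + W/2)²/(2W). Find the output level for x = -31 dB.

-31.84375 dB

x − T + W/2 = -31 − (-32) + 2 = 3.
GR = (1 − 1/4) × 3² / 8 = 0.75 × 9 / 8 = 0.84375 dB.
Output = -31 − 0.84375 = -31.84375 dB.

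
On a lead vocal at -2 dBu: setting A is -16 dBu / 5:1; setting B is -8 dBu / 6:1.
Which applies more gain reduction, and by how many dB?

A, by 6.2 dB

A: 14 dB over, compressed to 2.8 dB over, so 11.2 dB of GR.
B: 6 dB over, compressed to 1 dB over, so 5 dB of GR.
Difference: 6.2 dB in favour of A.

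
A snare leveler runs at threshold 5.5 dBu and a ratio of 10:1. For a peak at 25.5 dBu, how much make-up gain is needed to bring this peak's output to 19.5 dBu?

Without make-up, output = threshold + overshoot/10 = 5.5 + 2 = 7.5 dBu.
Gap to target: 12 dB.

12 dB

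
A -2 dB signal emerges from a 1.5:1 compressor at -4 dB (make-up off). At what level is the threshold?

Gain reduction = -2 − (-4) = 2 dB; output overshoot = GR / (R − 1) = 2 / 0.5 = 4 dB.
Threshold = output − output overshoot = -4 − 4 = -8 dB.

-8 dB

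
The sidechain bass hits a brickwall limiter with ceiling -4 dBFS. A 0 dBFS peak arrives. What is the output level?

At ∞:1, everything above -4 dBFS is held at the ceiling.

-4 dBFS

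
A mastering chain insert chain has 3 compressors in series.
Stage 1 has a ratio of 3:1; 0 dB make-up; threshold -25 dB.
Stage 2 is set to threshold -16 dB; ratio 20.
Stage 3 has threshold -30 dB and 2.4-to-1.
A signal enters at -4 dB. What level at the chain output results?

-25 dB

Stage 1: 21 dB above -25 dB, reduced 3:1 to 7 dB above → -18 dB.
Stage 2: below threshold (-18 ≤ -16); passes unchanged; output -18 dB.
Stage 3: -18 dB is 12 dB over -30 dB; at 2.4:1 that becomes 5 dB over, giving -25 dB.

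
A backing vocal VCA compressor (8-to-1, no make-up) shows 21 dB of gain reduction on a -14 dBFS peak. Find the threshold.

-38 dBFS

Gain reduction = -14 − (-35) = 21 dB; output overshoot = GR / (R − 1) = 21 / 7 = 3 dB.
Threshold = output − output overshoot = -35 − 3 = -38 dBFS.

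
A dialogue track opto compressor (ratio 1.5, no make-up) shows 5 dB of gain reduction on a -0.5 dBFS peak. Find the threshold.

Input is 15 dB above T (since output overshoot × R = input overshoot: (-5.5 − T)·1.5 = -0.5 − T gives T = -15.5 dBFS).
Check: -15.5 + (-0.5 − (-15.5))/1.5 = -15.5 + 10 = -5.5 dBFS. ✓

-15.5 dBFS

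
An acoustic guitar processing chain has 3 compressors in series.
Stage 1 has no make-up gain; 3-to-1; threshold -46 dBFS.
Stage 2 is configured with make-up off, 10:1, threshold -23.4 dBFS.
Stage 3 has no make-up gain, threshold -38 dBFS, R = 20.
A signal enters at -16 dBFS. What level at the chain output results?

Stage 1: 30 dB above -46 dBFS, reduced 3:1 to 10 dB above → -36 dBFS.
Stage 2: -36 dBFS is at or below the -23.4 dBFS threshold — no compression; output -36 dBFS.
Stage 3: overshoot 2 dB → 2/20 = 0.1 dB → -37.9 dBFS.

-37.9 dBFS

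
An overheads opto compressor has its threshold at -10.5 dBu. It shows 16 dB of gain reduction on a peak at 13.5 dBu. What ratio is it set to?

Input overshoot = 13.5 − (-10.5) = 24 dB.
Output overshoot = 24 − 16 = 8 dB.
Ratio = input overshoot / output overshoot = 24 / 8 = 3.

3:1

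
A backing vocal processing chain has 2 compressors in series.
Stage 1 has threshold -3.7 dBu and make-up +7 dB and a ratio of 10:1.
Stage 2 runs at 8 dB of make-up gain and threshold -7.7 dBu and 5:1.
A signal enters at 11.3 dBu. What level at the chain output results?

2.8 dBu

Stage 1: 15 dB above -3.7 dBu, reduced 10:1 to 1.5 dB above → -2.2 dBu; +7 dB make-up → 4.8 dBu.
Stage 2: 4.8 dBu is 12.5 dB over -7.7 dBu; at 5:1 that becomes 2.5 dB over, giving -5.2 dBu; +8 dB make-up → 2.8 dBu.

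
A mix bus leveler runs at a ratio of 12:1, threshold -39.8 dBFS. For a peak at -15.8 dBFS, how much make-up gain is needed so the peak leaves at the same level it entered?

The peak compresses to -39.8 + 24/12 = -37.8 dBFS.
To reach -15.8 dBFS requires -15.8 − (-37.8) = 22 dB of make-up.

22 dB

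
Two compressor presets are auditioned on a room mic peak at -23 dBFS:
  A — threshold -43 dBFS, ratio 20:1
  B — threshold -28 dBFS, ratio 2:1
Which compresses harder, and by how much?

A: 20 dB over, compressed to 1 dB over, so 19 dB of GR.
B: 5 dB over, compressed to 2.5 dB over, so 2.5 dB of GR.
A reduces 16.5 dB more.

A, by 16.5 dB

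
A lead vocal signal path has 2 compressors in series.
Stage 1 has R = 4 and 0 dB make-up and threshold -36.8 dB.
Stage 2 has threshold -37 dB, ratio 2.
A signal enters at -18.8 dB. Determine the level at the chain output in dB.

-34.65 dB

Stage 1: -18.8 dB is 18 dB over -36.8 dB; at 4:1 that becomes 4.5 dB over, giving -32.3 dB.
Stage 2: 4.7 dB above -37 dB, reduced 2:1 to 2.35 dB above → -34.65 dB.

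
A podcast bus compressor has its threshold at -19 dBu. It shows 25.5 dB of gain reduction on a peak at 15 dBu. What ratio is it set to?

4:1

Input overshoot = 15 − (-19) = 34 dB.
Output overshoot = 34 − 25.5 = 8.5 dB.
Ratio = input overshoot / output overshoot = 34 / 8.5 = 4.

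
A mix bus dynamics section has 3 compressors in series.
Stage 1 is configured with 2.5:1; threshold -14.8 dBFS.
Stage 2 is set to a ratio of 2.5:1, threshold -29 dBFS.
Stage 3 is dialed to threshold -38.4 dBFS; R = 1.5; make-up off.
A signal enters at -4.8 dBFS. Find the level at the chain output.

Stage 1: -4.8 dBFS is 10 dB over -14.8 dBFS; at 2.5:1 that becomes 4 dB over, giving -10.8 dBFS.
Stage 2: -10.8 dBFS is 18.2 dB over -29 dBFS; at 2.5:1 that becomes 7.28 dB over, giving -21.72 dBFS.
Stage 3: 16.68 dB above -38.4 dBFS, reduced 1.5:1 to 11.12 dB above → -27.28 dBFS.

-27.28 dBFS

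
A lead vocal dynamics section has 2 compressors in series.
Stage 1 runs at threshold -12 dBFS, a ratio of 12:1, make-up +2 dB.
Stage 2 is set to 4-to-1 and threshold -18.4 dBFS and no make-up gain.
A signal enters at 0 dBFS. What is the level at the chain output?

Stage 1: 0 dBFS is 12 dB over -12 dBFS; at 12:1 that becomes 1 dB over, giving -11 dBFS; +2 dB make-up → -9 dBFS.
Stage 2: overshoot 9.4 dB → 9.4/4 = 2.35 dB → -16.05 dBFS.

-16.05 dBFS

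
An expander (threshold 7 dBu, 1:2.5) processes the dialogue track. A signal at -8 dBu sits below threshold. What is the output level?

The input is 15 dB below the 7 dBu threshold.
A 1:2.5 expander multiplies undershoot by 2.5: 15 × 2.5 = 37.5 dB below threshold.
Output = 7 − 37.5 = -30.5 dBu.

-30.5 dBu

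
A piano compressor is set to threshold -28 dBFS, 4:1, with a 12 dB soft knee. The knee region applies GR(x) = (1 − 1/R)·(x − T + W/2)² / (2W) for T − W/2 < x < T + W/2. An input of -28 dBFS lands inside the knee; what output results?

-29.125 dBFS

x − T + W/2 = -28 − (-28) + 6 = 6.
GR = (1 − 1/4) × 6² / 24 = 0.75 × 36 / 24 = 1.125 dB.
Output = -28 − 1.125 = -29.125 dBFS.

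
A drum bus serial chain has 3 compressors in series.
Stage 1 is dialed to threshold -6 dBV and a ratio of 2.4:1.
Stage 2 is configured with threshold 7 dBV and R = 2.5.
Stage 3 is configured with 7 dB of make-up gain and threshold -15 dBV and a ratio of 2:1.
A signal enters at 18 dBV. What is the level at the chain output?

1.5 dBV

Stage 1: overshoot 24 dB → 24/2.4 = 10 dB → 4 dBV.
Stage 2: 4 dBV is at or below the 7 dBV threshold — no compression; output 4 dBV.
Stage 3: overshoot 19 dB → 19/2 = 9.5 dB → -5.5 dBV; +7 dB make-up → 1.5 dBV.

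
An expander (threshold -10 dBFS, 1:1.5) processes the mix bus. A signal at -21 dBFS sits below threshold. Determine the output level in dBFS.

Below threshold, a 1:1.5 expander applies gain = (1.5−1)×(T − x) of attenuation.
(1.5−1) × 11 = 5.5 dB, so output = -21 − 5.5 = -26.5 dBFS.

-26.5 dBFS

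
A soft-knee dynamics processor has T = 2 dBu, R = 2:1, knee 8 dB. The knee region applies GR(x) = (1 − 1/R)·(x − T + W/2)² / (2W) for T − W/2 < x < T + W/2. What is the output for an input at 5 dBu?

3.46875 dBu

x − T + W/2 = 5 − 2 + 4 = 7.
GR = (1 − 1/2) × 7² / 16 = 0.5 × 49 / 16 = 1.53125 dB.
Output = 5 − 1.53125 = 3.46875 dBu.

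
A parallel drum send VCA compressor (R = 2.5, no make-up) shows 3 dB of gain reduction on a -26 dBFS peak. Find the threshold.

Input is 5 dB above T (since output overshoot × R = input overshoot: (-29 − T)·2.5 = -26 − T gives T = -31 dBFS).
Check: -31 + (-26 − (-31))/2.5 = -31 + 2 = -29 dBFS. ✓

-31 dBFS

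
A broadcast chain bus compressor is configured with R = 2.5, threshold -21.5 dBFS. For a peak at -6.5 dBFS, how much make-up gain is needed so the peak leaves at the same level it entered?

9 dB

Without make-up, output = threshold + overshoot/2.5 = -21.5 + 6 = -15.5 dBFS.
Gap to target: 9 dB.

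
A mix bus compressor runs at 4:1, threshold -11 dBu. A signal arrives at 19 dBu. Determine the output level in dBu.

-3.5 dBu

Overshoot: 19 − (-11) = 30 dB.
The 30 dB excess becomes 7.5 dB after 4:1 reduction.
Output = -11 + 7.5 = -3.5 dBu.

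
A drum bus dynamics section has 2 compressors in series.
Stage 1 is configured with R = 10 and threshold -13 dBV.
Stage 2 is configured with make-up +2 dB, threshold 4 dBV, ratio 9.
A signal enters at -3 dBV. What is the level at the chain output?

-10 dBV

Stage 1: 10 dB above -13 dBV, reduced 10:1 to 1 dB above → -12 dBV.
Stage 2: below threshold (-12 ≤ 4); passes unchanged; make-up brings it to -10 dBV.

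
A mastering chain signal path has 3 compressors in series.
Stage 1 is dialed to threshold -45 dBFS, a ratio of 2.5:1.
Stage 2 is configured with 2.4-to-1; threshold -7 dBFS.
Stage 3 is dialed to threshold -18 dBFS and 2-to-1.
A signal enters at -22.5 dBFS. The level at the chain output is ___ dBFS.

Stage 1: -22.5 dBFS is 22.5 dB over -45 dBFS; at 2.5:1 that becomes 9 dB over, giving -36 dBFS.
Stage 2: -36 dBFS is at or below the -7 dBFS threshold — no compression; output -36 dBFS.
Stage 3: below threshold (-36 ≤ -18); passes unchanged; output -36 dBFS.

-36 dBFS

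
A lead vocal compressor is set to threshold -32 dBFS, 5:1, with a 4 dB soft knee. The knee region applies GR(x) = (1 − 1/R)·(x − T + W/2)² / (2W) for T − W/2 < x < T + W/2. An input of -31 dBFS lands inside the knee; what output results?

-31.9 dBFS

x − T + W/2 = -31 − (-32) + 2 = 3.
GR = (1 − 1/5) × 3² / 8 = 0.8 × 9 / 8 = 0.9 dB.
Output = -31 − 0.9 = -31.9 dBFS.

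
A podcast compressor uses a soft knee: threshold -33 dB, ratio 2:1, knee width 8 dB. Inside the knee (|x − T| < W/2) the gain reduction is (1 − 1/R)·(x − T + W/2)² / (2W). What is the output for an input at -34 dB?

-34.28125 dB

x − T + W/2 = -34 − (-33) + 4 = 3.
GR = (1 − 1/2) × 3² / 16 = 0.5 × 9 / 16 = 0.28125 dB.
Output = -34 − 0.28125 = -34.28125 dB.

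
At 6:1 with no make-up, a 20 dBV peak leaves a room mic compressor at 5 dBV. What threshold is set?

2 dBV

Let T be the threshold. Output overshoot = (input overshoot)/R, so 5 − T = (20 − T)/6.
6·(5 − T) = 20 − T → 5·T = 30 − 20 = 10.
T = 10/5 = 2 dBV.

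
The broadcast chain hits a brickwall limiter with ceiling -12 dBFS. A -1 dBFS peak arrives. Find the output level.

-12 dBFS

At ∞:1, everything above -12 dBFS is held at the ceiling.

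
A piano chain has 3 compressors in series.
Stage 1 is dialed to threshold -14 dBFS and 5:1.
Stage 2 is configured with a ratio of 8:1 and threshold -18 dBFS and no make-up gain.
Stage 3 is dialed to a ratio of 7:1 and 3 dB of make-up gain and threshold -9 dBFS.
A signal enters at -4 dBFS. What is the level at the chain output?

Stage 1: overshoot 10 dB → 10/5 = 2 dB → -12 dBFS.
Stage 2: -12 dBFS is 6 dB over -18 dBFS; at 8:1 that becomes 0.75 dB over, giving -17.25 dBFS.
Stage 3: -17.25 dBFS ≤ -9 dBFS, so stage 3 doesn't engage; make-up brings it to -14.25 dBFS.

-14.25 dBFS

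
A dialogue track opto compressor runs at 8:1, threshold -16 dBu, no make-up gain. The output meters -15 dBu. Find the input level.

-8 dBu

The compressed level sits -15 − (-16) = 1 dB over threshold.
Input overshoot = R × output overshoot = 8 dB → input = -16 + 8 = -8 dBu.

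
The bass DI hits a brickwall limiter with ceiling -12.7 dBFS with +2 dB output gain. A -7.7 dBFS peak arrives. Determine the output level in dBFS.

A brickwall limiter is an ∞:1 compressor: any input above the ceiling is clamped to -12.7 dBFS.
Output gain then adds 2 dB: -12.7 + 2 = -10.7 dBFS.

-10.7 dBFS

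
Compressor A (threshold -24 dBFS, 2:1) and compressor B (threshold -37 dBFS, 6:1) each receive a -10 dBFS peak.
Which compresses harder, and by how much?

A: overshoot 14 dB → output overshoot 7 dB → GR 7 dB.
B: overshoot 27 dB → output overshoot 4.5 dB → GR 22.5 dB.
B applies 15.5 dB more gain reduction.

B, by 15.5 dB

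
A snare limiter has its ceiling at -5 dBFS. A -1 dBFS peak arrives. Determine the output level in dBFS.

The limiter clamps the peak to its -5 dBFS ceiling.

-5 dBFS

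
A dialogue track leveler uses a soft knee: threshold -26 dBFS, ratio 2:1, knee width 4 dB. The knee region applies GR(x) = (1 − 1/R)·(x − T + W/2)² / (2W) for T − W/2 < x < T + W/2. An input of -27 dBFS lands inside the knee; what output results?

x − T + W/2 = -27 − (-26) + 2 = 1.
GR = (1 − 1/2) × 1² / 8 = 0.5 × 1 / 8 = 0.0625 dB.
Output = -27 − 0.0625 = -27.0625 dBFS.

-27.0625 dBFS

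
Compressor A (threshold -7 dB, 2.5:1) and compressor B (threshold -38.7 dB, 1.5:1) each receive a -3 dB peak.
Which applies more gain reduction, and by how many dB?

B, by 9.5 dB

A: overshoot 4 dB → output overshoot 1.6 dB → GR 2.4 dB.
B: overshoot 35.7 dB → output overshoot 23.8 dB → GR 11.9 dB.
Difference: 9.5 dB in favour of B.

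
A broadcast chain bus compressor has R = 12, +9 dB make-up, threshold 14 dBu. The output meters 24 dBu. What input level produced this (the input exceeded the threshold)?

26 dBu

Remove make-up: 24 − 9 = 15 dBu.
The compressed level sits 15 − 14 = 1 dB over threshold.
Undo the ratio: input overshoot = 1 × 12 = 12 dB, giving input = 26 dBu.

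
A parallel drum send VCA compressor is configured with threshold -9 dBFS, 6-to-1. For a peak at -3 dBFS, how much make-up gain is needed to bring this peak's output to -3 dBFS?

Overshoot 6 dB → 6/6 = 1 dB after compression, so the compressed level is -9 + 1 = -8 dBFS.
Make-up = target − compressed = -3 − (-8) = 5 dB.

5 dB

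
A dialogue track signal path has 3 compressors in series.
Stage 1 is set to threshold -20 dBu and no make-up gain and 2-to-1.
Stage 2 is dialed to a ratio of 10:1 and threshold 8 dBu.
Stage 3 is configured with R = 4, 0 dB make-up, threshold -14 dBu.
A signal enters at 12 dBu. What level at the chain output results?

Stage 1: 32 dB above -20 dBu, reduced 2:1 to 16 dB above → -4 dBu.
Stage 2: below threshold (-4 ≤ 8); passes unchanged; output -4 dBu.
Stage 3: -4 dBu is 10 dB over -14 dBu; at 4:1 that becomes 2.5 dB over, giving -11.5 dBu.

-11.5 dBu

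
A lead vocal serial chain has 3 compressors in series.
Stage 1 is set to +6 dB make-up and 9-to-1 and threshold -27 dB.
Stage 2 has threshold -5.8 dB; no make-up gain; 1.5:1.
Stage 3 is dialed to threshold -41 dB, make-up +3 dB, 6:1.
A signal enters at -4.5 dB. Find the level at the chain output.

-34.25 dB

Stage 1: 22.5 dB above -27 dB, reduced 9:1 to 2.5 dB above → -24.5 dB; +6 dB make-up → -18.5 dB.
Stage 2: -18.5 dB is at or below the -5.8 dB threshold — no compression; output -18.5 dB.
Stage 3: 22.5 dB above -41 dB, reduced 6:1 to 3.75 dB above → -37.25 dB; +3 dB make-up → -34.25 dB.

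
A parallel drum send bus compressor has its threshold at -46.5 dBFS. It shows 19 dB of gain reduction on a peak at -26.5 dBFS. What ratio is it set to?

20:1

Input overshoot = -26.5 − (-46.5) = 20 dB.
Output overshoot = 20 − 19 = 1 dB.
Ratio = input overshoot / output overshoot = 20 / 1 = 20.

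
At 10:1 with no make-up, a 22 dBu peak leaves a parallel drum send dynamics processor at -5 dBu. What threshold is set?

-8 dBu

Let T be the threshold. Output overshoot = (input overshoot)/R, so -5 − T = (22 − T)/10.
10·(-5 − T) = 22 − T → 9·T = -50 − 22 = -72.
T = -72/9 = -8 dBu.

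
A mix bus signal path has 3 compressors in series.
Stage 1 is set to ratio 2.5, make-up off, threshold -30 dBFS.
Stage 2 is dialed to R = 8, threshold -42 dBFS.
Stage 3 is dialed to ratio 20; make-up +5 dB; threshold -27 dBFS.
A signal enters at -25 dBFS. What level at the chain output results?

-35.25 dBFS

Stage 1: overshoot 5 dB → 5/2.5 = 2 dB → -28 dBFS.
Stage 2: 14 dB above -42 dBFS, reduced 8:1 to 1.75 dB above → -40.25 dBFS.
Stage 3: -40.25 dBFS ≤ -27 dBFS, so stage 3 doesn't engage; make-up brings it to -35.25 dBFS.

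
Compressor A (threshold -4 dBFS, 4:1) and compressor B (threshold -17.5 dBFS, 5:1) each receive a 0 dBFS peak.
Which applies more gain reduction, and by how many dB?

B, by 11 dB

A: GR = 4 − 4/4 = 3 dB.
B: GR = 17.5 − 17.5/5 = 14 dB.
B applies 11 dB more gain reduction.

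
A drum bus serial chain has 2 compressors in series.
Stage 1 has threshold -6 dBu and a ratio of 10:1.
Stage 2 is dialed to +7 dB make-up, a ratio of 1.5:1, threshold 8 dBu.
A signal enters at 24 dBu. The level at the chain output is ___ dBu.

4 dBu

Stage 1: 24 dBu is 30 dB over -6 dBu; at 10:1 that becomes 3 dB over, giving -3 dBu.
Stage 2: below threshold (-3 ≤ 8); passes unchanged; make-up brings it to 4 dBu.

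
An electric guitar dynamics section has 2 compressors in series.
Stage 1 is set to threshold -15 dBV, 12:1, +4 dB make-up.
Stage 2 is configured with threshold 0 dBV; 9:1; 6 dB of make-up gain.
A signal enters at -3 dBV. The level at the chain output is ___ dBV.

-4 dBV

Stage 1: overshoot 12 dB → 12/12 = 1 dB → -14 dBV; +4 dB make-up → -10 dBV.
Stage 2: -10 dBV is at or below the 0 dBV threshold — no compression; make-up brings it to -4 dBV.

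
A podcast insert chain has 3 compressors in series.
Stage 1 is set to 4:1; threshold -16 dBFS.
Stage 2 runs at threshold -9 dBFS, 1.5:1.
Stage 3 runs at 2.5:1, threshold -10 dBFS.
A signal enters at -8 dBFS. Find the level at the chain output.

-14 dBFS

Stage 1: -8 dBFS is 8 dB over -16 dBFS; at 4:1 that becomes 2 dB over, giving -14 dBFS.
Stage 2: -14 dBFS is at or below the -9 dBFS threshold — no compression; output -14 dBFS.
Stage 3: -14 dBFS ≤ -10 dBFS, so stage 3 doesn't engage; output -14 dBFS.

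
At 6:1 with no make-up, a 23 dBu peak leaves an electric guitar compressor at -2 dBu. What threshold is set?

Let T be the threshold. Output overshoot = (input overshoot)/R, so -2 − T = (23 − T)/6.
6·(-2 − T) = 23 − T → 5·T = -12 − 23 = -35.
T = -35/5 = -7 dBu.

-7 dBu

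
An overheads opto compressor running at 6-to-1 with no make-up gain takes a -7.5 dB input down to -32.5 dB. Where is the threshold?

Input is 30 dB above T (since output overshoot × R = input overshoot: (-32.5 − T)·6 = -7.5 − T gives T = -37.5 dB).
Check: -37.5 + (-7.5 − (-37.5))/6 = -37.5 + 5 = -32.5 dB. ✓

-37.5 dB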